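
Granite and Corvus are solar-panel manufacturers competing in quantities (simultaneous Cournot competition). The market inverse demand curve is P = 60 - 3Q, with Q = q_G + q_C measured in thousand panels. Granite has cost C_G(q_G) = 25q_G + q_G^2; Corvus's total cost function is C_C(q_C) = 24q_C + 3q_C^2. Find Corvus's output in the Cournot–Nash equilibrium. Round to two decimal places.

Granite's profit: π_G = (60 - 3Q)q_G - (25q_G + q_G²). Setting ∂π_G/∂q_G = 0: 35 - 8q_G - 3(q_C) = 0.
Corvus's first-order condition: 36 - 12q_C - 3(q_G) = 0.
Best responses: q_G = (35 - 3q_C)/8, q_C = (36 - 3q_G)/12.
Substituting one into the other gives q_G = 104/29 and q_C = 61/29.

2.10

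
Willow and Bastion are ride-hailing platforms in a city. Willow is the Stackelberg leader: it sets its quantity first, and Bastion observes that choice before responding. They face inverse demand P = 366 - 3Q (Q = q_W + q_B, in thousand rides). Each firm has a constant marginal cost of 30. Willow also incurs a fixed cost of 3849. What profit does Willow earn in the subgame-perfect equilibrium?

The follower Bastion best-responds to any q_W: π_B = (366 - 3Q)q_B - 30q_B.
Follower FOC: 336 - 3q_W - 6q_B = 0, so q_B(q_W) = (336 - 3q_W)/6.
The leader anticipates this reaction. Substituting into P = 366 - 3Q gives P = 198 - (3/2)q_W, so π_W = (198 - (3/2)q_W)q_W - 30q_W.
The leader's first-order condition 168 - 3q_W = 0 yields q_W = 56.
Then q_B = (336 - 3·56)/6 = 28.
Price P = 366 - 3·84 = 114.
Willow's profit: (114 - 30)·56 - 3849 = 855.

855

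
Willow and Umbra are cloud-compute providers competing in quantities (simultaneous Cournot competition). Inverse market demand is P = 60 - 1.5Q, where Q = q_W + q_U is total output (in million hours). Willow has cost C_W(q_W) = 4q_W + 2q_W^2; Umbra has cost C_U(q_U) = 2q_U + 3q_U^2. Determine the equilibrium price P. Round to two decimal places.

Willow's profit: π_W = (60 - 1.5Q)q_W - (4q_W + 2q_W²). Setting ∂π_W/∂q_W = 0: 56 - 7q_W - (3/2)(q_U) = 0.
Umbra's profit: π_U = (60 - 1.5Q)q_U - (2q_U + 3q_U²). Setting ∂π_U/∂q_U = 0: 58 - 9q_U - (3/2)(q_W) = 0.
So q_W = (56 - (3/2)q_U)/7 and q_U = (58 - (3/2)q_W)/9.
Substituting one into the other gives q_W = 556/81 and q_U = 5.3004.
Total output Q = 12.1646, so price P = 60 - (3/2)·12.1646 = 41.7531.

41.75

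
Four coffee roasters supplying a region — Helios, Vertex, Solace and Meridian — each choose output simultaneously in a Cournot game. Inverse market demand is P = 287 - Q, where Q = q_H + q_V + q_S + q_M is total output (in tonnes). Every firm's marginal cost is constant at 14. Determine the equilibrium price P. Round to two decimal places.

68.60

Each firm earns π_i = (287 - Q)q_i - 14q_i.
Setting ∂π_i/∂q_i = 0 with rivals' quantities fixed: 273 - 2q_i - Σ_{j≠i} q_j = 0.
By symmetry each firm produces the same amount; substituting Σ_{j≠i} q_j = 3q_i yields q_i = 273/5.
Total output Q = 1092/5, so price P = 287 - 1092/5 = 343/5.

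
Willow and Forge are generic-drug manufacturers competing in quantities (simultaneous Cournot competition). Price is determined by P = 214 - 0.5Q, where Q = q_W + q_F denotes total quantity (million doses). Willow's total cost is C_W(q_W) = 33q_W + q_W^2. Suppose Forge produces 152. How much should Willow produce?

With the rival's output fixed at 152, Willow's profit is π_W = (214 - (1/2)·152 - (1/2)q_W)q_W - (33q_W + q_W²) = (138 - (1/2)q_W)q_W - (33q_W + q_W²).
∂π_W/∂q_W = 105 - 3q_W = 0, so q_W = 35.

35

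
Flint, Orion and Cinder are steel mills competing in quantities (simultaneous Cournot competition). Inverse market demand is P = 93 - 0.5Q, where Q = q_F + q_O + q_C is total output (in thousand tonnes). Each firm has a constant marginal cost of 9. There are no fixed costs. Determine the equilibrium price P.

30

A representative firm's profit is π_i = q_i(93 - 0.5Q) - 9q_i.
First-order condition (treating rivals' output as given): 84 - q_i - (1/2)·Σ_{j≠i} q_j = 0.
By symmetry each firm produces the same amount; substituting Σ_{j≠i} q_j = 2q_i yields q_i = 84/2 = 42.
Total output Q = 126, so price P = 93 - (1/2)·126 = 30.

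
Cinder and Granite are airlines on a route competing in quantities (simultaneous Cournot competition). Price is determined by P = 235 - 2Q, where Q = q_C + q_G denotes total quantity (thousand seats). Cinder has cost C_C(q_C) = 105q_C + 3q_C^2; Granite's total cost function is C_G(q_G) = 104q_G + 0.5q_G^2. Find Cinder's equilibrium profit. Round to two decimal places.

Cinder's profit: π_C = (235 - 2Q)q_C - (105q_C + 3q_C²). Setting ∂π_C/∂q_C = 0: 130 - 10q_C - 2(q_G) = 0.
Granite's first-order condition: 131 - 5q_G - 2(q_C) = 0.
Rearranging gives the reaction functions q_C = (130 - 2q_G)/10 and q_G = (131 - 2q_C)/5.
Substituting one into the other gives q_C = 194/23 and q_G = 525/23.
Price P = 235 - 2·(719/23) = 172.4783.
Cinder's profit: 172.4783·(194/23) - 105·(194/23) - 3(194/23)² = 355.7278.

355.73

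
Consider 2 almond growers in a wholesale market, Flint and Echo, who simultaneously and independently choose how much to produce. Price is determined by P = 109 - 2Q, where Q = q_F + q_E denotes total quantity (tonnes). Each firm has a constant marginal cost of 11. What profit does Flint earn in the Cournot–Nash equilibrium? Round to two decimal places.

A representative firm's profit is π_i = q_i(109 - 2Q) - 11q_i.
Setting ∂π_i/∂q_i = 0 with rivals' quantities fixed: 98 - 4q_i - 2q_j = 0.
With identical firms every q_j equals q_i, so q_j = q_i and 98 = 6q_i, giving q_i = 49/3.
Price P = 109 - 2·(98/3) = 131/3.
Flint's profit: (131/3 - 11)·(49/3) = 533.5556.

533.56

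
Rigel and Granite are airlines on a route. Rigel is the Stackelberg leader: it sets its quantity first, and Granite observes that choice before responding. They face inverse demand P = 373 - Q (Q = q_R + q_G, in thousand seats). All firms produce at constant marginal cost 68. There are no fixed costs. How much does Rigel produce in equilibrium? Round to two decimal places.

The follower Granite best-responds to any q_R: π_G = (373 - Q)q_G - 68q_G.
Setting the follower's marginal profit to zero, 305 - q_R - 2q_G = 0, i.e. q_G = (305 - q_R)/2.
Rigel substitutes q_G(q_R) into its own profit: π_R = q_R(373 - q_R - (305 - q_R)/2) - 68q_R = (441/2 - (1/2)q_R)q_R - 68q_R.
Maximising: ∂π_R/∂q_R = 305/2 - q_R = 0, giving q_R = 305/2.
Then q_G = (305 - 305/2)/2 = 305/4.

152.50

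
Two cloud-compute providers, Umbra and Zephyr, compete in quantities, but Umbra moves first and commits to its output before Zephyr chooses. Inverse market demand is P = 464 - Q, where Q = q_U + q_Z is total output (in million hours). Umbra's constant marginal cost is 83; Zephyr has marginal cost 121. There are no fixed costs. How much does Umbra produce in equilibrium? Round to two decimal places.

The follower Zephyr best-responds to any q_U: π_Z = (464 - Q)q_Z - 121q_Z.
Setting the follower's marginal profit to zero, 343 - q_U - 2q_Z = 0, i.e. q_Z = (343 - q_U)/2.
The leader anticipates this reaction. Substituting into P = 464 - Q gives P = 585/2 - (1/2)q_U, so π_U = (585/2 - (1/2)q_U)q_U - 83q_U.
The leader's first-order condition 419/2 - q_U = 0 yields q_U = 419/2.
Then q_Z = (343 - 419/2)/2 = 267/4.

209.50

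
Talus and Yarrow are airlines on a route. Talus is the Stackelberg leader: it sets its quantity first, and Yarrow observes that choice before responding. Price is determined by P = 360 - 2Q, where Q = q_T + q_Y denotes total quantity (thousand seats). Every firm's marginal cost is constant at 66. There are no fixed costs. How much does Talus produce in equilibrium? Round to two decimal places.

The follower Yarrow best-responds to any q_T: π_Y = (360 - 2Q)q_Y - 66q_Y.
Follower FOC: 294 - 2q_T - 4q_Y = 0, so q_Y(q_T) = (294 - 2q_T)/4.
Talus substitutes q_Y(q_T) into its own profit: π_T = q_T(360 - 2q_T - (294 - 2q_T)/2) - 66q_T = (213 - q_T)q_T - 66q_T.
Maximising: ∂π_T/∂q_T = 147 - 2q_T = 0, giving q_T = 147/2.
Then q_Y = (294 - 2·(147/2))/4 = 147/4.

73.50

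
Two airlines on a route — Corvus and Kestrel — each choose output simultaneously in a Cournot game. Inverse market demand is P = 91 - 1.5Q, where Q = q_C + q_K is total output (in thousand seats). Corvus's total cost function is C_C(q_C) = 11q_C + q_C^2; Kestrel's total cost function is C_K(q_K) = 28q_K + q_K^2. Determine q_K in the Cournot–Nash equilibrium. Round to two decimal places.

Corvus's profit: π_C = (91 - 1.5Q)q_C - (11q_C + q_C²). Setting ∂π_C/∂q_C = 0: 80 - 5q_C - (3/2)(q_K) = 0.
Kestrel's profit: π_K = (91 - 1.5Q)q_K - (28q_K + q_K²). Setting ∂π_K/∂q_K = 0: 63 - 5q_K - (3/2)(q_C) = 0.
Rearranging gives the reaction functions q_C = (80 - (3/2)q_K)/5 and q_K = (63 - (3/2)q_C)/5.
Solving the pair: q_C = 94/7, q_K = 60/7.

8.57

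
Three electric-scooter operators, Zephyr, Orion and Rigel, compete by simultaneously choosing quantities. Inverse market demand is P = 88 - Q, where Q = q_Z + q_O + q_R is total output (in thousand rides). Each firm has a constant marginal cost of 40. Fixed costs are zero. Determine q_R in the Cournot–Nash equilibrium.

12

Each firm earns π_i = (88 - Q)q_i - 40q_i.
Setting ∂π_i/∂q_i = 0 with rivals' quantities fixed: 48 - 2q_i - Σ_{j≠i} q_j = 0.
With identical firms every q_j equals q_i, so Σ_{j≠i} q_j = 2q_i and 48 = 4q_i, giving q_i = 12.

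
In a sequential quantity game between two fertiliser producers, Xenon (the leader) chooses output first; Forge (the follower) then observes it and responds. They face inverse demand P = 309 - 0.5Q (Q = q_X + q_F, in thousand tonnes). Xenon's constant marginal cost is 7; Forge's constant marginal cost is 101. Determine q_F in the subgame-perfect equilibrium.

10

The follower Forge best-responds to any q_X: π_F = (309 - 0.5Q)q_F - 101q_F.
Setting the follower's marginal profit to zero, 208 - (1/2)q_X - q_F = 0, i.e. q_F = (208 - (1/2)q_X).
Xenon substitutes q_F(q_X) into its own profit: π_X = q_X(309 - (1/2)q_X - (208 - (1/2)q_X)/2) - 7q_X = (205 - (1/4)q_X)q_X - 7q_X.
Maximising: ∂π_X/∂q_X = 198 - (1/2)q_X = 0, giving q_X = 396.
Then q_F = (208 - (1/2)·396) = 10.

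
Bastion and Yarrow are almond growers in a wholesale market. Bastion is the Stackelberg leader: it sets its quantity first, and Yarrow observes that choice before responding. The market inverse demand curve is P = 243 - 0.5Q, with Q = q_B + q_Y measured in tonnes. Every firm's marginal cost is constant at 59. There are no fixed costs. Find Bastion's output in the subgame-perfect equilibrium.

Solve by backward induction. Given q_B, the follower Yarrow maximises π_Y = (243 - (1/2)q_B - (1/2)q_Y)q_Y - 59q_Y.
∂π_Y/∂q_Y = 184 - (1/2)q_B - q_Y = 0 gives the reaction function q_Y = (184 - (1/2)q_B).
The leader anticipates this reaction. Substituting into P = 243 - 0.5Q gives P = 151 - (1/4)q_B, so π_B = (151 - (1/4)q_B)q_B - 59q_B.
The leader's first-order condition 92 - (1/2)q_B = 0 yields q_B = 184.
Then q_Y = (184 - (1/2)·184) = 92.

184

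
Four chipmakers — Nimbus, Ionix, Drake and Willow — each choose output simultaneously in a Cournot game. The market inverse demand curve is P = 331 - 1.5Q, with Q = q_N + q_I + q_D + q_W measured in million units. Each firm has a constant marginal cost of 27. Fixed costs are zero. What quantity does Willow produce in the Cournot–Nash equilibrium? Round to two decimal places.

40.53

A representative firm's profit is π_i = q_i(331 - 1.5Q) - 27q_i.
Setting ∂π_i/∂q_i = 0 with rivals' quantities fixed: 304 - 3q_i - (3/2)·Σ_{j≠i} q_j = 0.
By symmetry each firm produces the same amount; substituting Σ_{j≠i} q_j = 3q_i yields q_i = 304/(15/2) = 608/15.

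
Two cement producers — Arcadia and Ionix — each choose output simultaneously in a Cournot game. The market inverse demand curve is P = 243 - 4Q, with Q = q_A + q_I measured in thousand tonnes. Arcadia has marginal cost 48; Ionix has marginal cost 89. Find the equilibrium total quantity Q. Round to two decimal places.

Arcadia's profit: π_A = (243 - 4Q)q_A - (48q_A). Setting ∂π_A/∂q_A = 0: 195 - 8q_A - 4(q_I) = 0.
Ionix's first-order condition: 154 - 8q_I - 4(q_A) = 0.
Best responses: q_A = (195 - 4q_I)/8, q_I = (154 - 4q_A)/8.
Substituting one into the other gives q_A = 59/3 and q_I = 113/12.
Total output Q = 59/3 + 113/12 = 349/12.

29.08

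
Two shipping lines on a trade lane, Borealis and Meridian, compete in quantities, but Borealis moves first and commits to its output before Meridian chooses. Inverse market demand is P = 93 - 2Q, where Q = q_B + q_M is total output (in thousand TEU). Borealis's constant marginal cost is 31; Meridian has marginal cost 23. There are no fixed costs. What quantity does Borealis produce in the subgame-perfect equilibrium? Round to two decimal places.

Solve by backward induction. Given q_B, the follower Meridian maximises π_M = (93 - 2q_B - 2q_M)q_M - 23q_M.
Setting the follower's marginal profit to zero, 70 - 2q_B - 4q_M = 0, i.e. q_M = (70 - 2q_B)/4.
Borealis substitutes q_M(q_B) into its own profit: π_B = q_B(93 - 2q_B - (70 - 2q_B)/2) - 31q_B = (58 - q_B)q_B - 31q_B.
Maximising: ∂π_B/∂q_B = 27 - 2q_B = 0, giving q_B = 27/2.
Then q_M = (70 - 2·(27/2))/4 = 43/4.

13.50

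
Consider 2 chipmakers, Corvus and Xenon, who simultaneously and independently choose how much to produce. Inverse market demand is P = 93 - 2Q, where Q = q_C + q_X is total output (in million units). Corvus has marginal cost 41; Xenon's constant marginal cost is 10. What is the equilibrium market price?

Corvus's profit: π_C = (93 - 2Q)q_C - (41q_C). Setting ∂π_C/∂q_C = 0: 52 - 4q_C - 2(q_X) = 0.
Xenon's profit: π_X = (93 - 2Q)q_X - (10q_X). Setting ∂π_X/∂q_X = 0: 83 - 4q_X - 2(q_C) = 0.
Best responses: q_C = (52 - 2q_X)/4, q_X = (83 - 2q_C)/4.
Substituting one into the other gives q_C = 7/2 and q_X = 19.
Total output Q = 45/2, so price P = 93 - 2·(45/2) = 48.

48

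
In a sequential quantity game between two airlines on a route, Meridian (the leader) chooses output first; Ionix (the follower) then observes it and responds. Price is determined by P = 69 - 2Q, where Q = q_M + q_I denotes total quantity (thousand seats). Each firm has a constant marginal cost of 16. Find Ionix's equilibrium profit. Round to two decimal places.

87.78

The follower Ionix best-responds to any q_M: π_I = (69 - 2Q)q_I - 16q_I.
Follower FOC: 53 - 2q_M - 4q_I = 0, so q_I(q_M) = (53 - 2q_M)/4.
Meridian substitutes q_I(q_M) into its own profit: π_M = q_M(69 - 2q_M - (53 - 2q_M)/2) - 16q_M = (85/2 - q_M)q_M - 16q_M.
The leader's first-order condition 53/2 - 2q_M = 0 yields q_M = 53/4.
Then q_I = (53 - 2·(53/4))/4 = 53/8.
Price P = 69 - 2·(159/8) = 117/4.
Ionix's profit: (117/4 - 16)·(53/8) = 87.7813.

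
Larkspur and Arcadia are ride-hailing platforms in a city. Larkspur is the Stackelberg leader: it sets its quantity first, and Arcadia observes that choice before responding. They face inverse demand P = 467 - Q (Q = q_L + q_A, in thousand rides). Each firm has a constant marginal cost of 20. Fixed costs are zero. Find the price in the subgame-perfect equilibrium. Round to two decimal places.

Solve by backward induction. Given q_L, the follower Arcadia maximises π_A = (467 - q_L - q_A)q_A - 20q_A.
Follower FOC: 447 - q_L - 2q_A = 0, so q_A(q_L) = (447 - q_L)/2.
Larkspur substitutes q_A(q_L) into its own profit: π_L = q_L(467 - q_L - (447 - q_L)/2) - 20q_L = (487/2 - (1/2)q_L)q_L - 20q_L.
Leader FOC: 447/2 - q_L = 0, so q_L = 447/2.
Then q_A = (447 - 447/2)/2 = 447/4.
Total output Q = 1341/4, so price P = 467 - 1341/4 = 527/4.

131.75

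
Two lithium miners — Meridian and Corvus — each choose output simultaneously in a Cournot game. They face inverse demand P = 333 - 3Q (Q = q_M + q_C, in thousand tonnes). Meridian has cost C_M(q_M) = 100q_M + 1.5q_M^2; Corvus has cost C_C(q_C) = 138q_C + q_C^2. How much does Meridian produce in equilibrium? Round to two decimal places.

20.30

Meridian's profit: π_M = (333 - 3Q)q_M - (100q_M + (3/2)q_M²). Setting ∂π_M/∂q_M = 0: 233 - 9q_M - 3(q_C) = 0.
Corvus's profit: π_C = (333 - 3Q)q_C - (138q_C + q_C²). Setting ∂π_C/∂q_C = 0: 195 - 8q_C - 3(q_M) = 0.
Rearranging gives the reaction functions q_M = (233 - 3q_C)/9 and q_C = (195 - 3q_M)/8.
Solving the pair: q_M = 1279/63, q_C = 352/21.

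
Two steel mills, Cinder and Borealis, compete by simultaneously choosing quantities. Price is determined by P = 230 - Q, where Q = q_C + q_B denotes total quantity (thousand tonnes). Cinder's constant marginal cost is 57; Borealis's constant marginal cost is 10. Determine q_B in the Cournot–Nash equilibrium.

89

Cinder's profit: π_C = (230 - Q)q_C - (57q_C). Setting ∂π_C/∂q_C = 0: 173 - 2q_C - (q_B) = 0.
Borealis's profit: π_B = (230 - Q)q_B - (10q_B). Setting ∂π_B/∂q_B = 0: 220 - 2q_B - (q_C) = 0.
So q_C = (173 - q_B)/2 and q_B = (220 - q_C)/2.
Solving the pair: q_C = 42, q_B = 89.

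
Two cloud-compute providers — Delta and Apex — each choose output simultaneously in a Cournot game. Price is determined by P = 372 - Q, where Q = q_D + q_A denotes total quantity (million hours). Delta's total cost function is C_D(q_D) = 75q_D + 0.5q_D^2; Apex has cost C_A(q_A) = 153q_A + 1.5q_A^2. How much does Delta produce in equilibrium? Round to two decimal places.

90.43

Delta's profit: π_D = (372 - Q)q_D - (75q_D + (1/2)q_D²). Setting ∂π_D/∂q_D = 0: 297 - 3q_D - (q_A) = 0.
Apex's profit: π_A = (372 - Q)q_A - (153q_A + (3/2)q_A²). Setting ∂π_A/∂q_A = 0: 219 - 5q_A - (q_D) = 0.
So q_D = (297 - q_A)/3 and q_A = (219 - q_D)/5.
Substituting one into the other gives q_D = 633/7 and q_A = 180/7.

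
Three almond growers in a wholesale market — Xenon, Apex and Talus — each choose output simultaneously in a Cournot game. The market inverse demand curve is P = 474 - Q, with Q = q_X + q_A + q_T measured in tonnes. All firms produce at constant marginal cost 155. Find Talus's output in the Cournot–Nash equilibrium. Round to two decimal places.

79.75

Each firm earns π_i = (474 - Q)q_i - 155q_i.
First-order condition (treating rivals' output as given): 319 - 2q_i - Σ_{j≠i} q_j = 0.
With identical firms every q_j equals q_i, so Σ_{j≠i} q_j = 2q_i and 319 = 4q_i, giving q_i = 319/4.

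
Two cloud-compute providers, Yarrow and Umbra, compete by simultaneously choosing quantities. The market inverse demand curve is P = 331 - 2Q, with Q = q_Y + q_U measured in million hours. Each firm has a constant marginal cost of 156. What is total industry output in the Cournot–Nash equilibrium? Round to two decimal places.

58.33

Each firm earns π_i = (331 - 2Q)q_i - 156q_i.
First-order condition (treating rivals' output as given): 175 - 4q_i - 2q_j = 0.
By symmetry each firm produces the same amount; substituting q_j = q_i yields q_i = 175/6.
Total output Q = 175/6 + 175/6 = 175/3.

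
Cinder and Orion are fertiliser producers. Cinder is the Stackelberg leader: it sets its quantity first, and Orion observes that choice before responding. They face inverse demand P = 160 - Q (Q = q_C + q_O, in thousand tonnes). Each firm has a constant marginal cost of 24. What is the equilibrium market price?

Solve by backward induction. Given q_C, the follower Orion maximises π_O = (160 - q_C - q_O)q_O - 24q_O.
Follower FOC: 136 - q_C - 2q_O = 0, so q_O(q_C) = (136 - q_C)/2.
The leader anticipates this reaction. Substituting into P = 160 - Q gives P = 92 - (1/2)q_C, so π_C = (92 - (1/2)q_C)q_C - 24q_C.
The leader's first-order condition 68 - q_C = 0 yields q_C = 68.
Then q_O = (136 - 68)/2 = 34.
Total output Q = 102, so price P = 160 - 102 = 58.

58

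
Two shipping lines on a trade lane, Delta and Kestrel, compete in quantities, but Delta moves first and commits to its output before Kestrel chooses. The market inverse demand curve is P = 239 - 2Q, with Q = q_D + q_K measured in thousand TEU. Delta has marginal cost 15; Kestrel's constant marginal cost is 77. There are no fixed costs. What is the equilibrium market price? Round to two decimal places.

Solve by backward induction. Given q_D, the follower Kestrel maximises π_K = (239 - 2q_D - 2q_K)q_K - 77q_K.
Setting the follower's marginal profit to zero, 162 - 2q_D - 4q_K = 0, i.e. q_K = (162 - 2q_D)/4.
The leader anticipates this reaction. Substituting into P = 239 - 2Q gives P = 158 - q_D, so π_D = (158 - q_D)q_D - 15q_D.
Leader FOC: 143 - 2q_D = 0, so q_D = 143/2.
Then q_K = (162 - 2·(143/2))/4 = 19/4.
Total output Q = 305/4, so price P = 239 - 2·(305/4) = 173/2.

86.50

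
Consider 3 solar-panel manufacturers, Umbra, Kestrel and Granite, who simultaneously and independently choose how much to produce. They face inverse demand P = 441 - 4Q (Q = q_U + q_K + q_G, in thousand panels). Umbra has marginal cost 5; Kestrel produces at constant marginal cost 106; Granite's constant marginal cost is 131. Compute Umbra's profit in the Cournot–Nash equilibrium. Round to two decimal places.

Umbra's profit: π_U = (441 - 4Q)q_U - (5q_U). Setting ∂π_U/∂q_U = 0: 436 - 8q_U - 4(q_K + q_G) = 0.
Kestrel's first-order condition: 335 - 8q_K - 4(q_U + q_G) = 0.
Granite's profit: π_G = (441 - 4Q)q_G - (131q_G). Setting ∂π_G/∂q_G = 0: 310 - 8q_G - 4(q_U + q_K) = 0.
Adding the 3 conditions: 1081 − 8Q − 8Q = 0, i.e. Q = 1081/16.
Back-substituting: q_U = (436 − 1081/4)/4 = 663/16, q_K = (335 − 1081/4)/4 = 259/16, q_G = (310 − 1081/4)/4 = 159/16.
Price P = 441 - 4·(1081/16) = 683/4.
Umbra's profit: (683/4 - 5)·(663/16) = 6868.2656.

6868.27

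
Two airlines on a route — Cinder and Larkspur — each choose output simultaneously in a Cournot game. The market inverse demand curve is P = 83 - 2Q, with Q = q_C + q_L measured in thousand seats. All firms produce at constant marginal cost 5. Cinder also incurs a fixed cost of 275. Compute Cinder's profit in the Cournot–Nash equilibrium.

63

Each firm earns π_i = (83 - 2Q)q_i - 5q_i.
First-order condition (treating rivals' output as given): 78 - 4q_i - 2q_j = 0.
With identical firms every q_j equals q_i, so q_j = q_i and 78 = 6q_i, giving q_i = 13.
Price P = 83 - 2·26 = 31.
Cinder's profit: (31 - 5)·13 - 275 = 63.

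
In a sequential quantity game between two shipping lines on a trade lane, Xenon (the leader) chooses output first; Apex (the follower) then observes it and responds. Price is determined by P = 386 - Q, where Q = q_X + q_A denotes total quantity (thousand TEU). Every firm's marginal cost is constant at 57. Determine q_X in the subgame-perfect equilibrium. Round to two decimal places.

The follower Apex best-responds to any q_X: π_A = (386 - Q)q_A - 57q_A.
∂π_A/∂q_A = 329 - q_X - 2q_A = 0 gives the reaction function q_A = (329 - q_X)/2.
The leader anticipates this reaction. Substituting into P = 386 - Q gives P = 443/2 - (1/2)q_X, so π_X = (443/2 - (1/2)q_X)q_X - 57q_X.
Maximising: ∂π_X/∂q_X = 329/2 - q_X = 0, giving q_X = 329/2.
Then q_A = (329 - 329/2)/2 = 329/4.

164.50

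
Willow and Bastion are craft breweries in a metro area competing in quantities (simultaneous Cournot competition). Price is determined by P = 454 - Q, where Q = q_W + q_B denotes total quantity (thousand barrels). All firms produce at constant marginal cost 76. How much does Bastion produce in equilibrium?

Each firm earns π_i = (454 - Q)q_i - 76q_i.
Setting ∂π_i/∂q_i = 0 with rivals' quantities fixed: 378 - 2q_i - q_j = 0.
By symmetry each firm produces the same amount; substituting q_j = q_i yields q_i = 378/3 = 126.

126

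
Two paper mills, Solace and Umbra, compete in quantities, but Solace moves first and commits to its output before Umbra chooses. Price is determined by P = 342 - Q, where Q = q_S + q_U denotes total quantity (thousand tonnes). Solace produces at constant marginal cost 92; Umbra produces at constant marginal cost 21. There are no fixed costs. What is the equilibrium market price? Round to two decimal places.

Solve by backward induction. Given q_S, the follower Umbra maximises π_U = (342 - q_S - q_U)q_U - 21q_U.
Follower FOC: 321 - q_S - 2q_U = 0, so q_U(q_S) = (321 - q_S)/2.
The leader anticipates this reaction. Substituting into P = 342 - Q gives P = 363/2 - (1/2)q_S, so π_S = (363/2 - (1/2)q_S)q_S - 92q_S.
The leader's first-order condition 179/2 - q_S = 0 yields q_S = 179/2.
Then q_U = (321 - 179/2)/2 = 463/4.
Total output Q = 821/4, so price P = 342 - 821/4 = 547/4.

136.75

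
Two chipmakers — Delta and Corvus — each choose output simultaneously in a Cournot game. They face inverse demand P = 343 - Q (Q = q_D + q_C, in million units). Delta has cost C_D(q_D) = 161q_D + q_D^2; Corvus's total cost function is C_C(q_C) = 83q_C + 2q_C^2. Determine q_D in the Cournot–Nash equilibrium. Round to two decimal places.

Delta's profit: π_D = (343 - Q)q_D - (161q_D + q_D²). Setting ∂π_D/∂q_D = 0: 182 - 4q_D - (q_C) = 0.
Corvus's first-order condition: 260 - 6q_C - (q_D) = 0.
Rearranging gives the reaction functions q_D = (182 - q_C)/4 and q_C = (260 - q_D)/6.
Substituting one into the other gives q_D = 832/23 and q_C = 858/23.

36.17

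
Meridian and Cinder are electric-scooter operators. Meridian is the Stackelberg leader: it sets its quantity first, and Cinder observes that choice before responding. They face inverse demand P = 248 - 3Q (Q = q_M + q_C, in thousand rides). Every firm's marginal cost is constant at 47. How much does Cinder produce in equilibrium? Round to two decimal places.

16.75

The follower Cinder best-responds to any q_M: π_C = (248 - 3Q)q_C - 47q_C.
Setting the follower's marginal profit to zero, 201 - 3q_M - 6q_C = 0, i.e. q_C = (201 - 3q_M)/6.
Meridian substitutes q_C(q_M) into its own profit: π_M = q_M(248 - 3q_M - (201 - 3q_M)/2) - 47q_M = (295/2 - (3/2)q_M)q_M - 47q_M.
Maximising: ∂π_M/∂q_M = 201/2 - 3q_M = 0, giving q_M = 67/2.
Then q_C = (201 - 3·(67/2))/6 = 67/4.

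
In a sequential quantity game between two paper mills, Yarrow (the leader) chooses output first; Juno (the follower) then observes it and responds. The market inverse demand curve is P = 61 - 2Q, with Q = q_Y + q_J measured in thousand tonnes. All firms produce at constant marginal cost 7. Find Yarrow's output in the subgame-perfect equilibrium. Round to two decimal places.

Solve by backward induction. Given q_Y, the follower Juno maximises π_J = (61 - 2q_Y - 2q_J)q_J - 7q_J.
Setting the follower's marginal profit to zero, 54 - 2q_Y - 4q_J = 0, i.e. q_J = (54 - 2q_Y)/4.
Yarrow substitutes q_J(q_Y) into its own profit: π_Y = q_Y(61 - 2q_Y - (54 - 2q_Y)/2) - 7q_Y = (34 - q_Y)q_Y - 7q_Y.
Leader FOC: 27 - 2q_Y = 0, so q_Y = 27/2.
Then q_J = (54 - 2·(27/2))/4 = 27/4.

13.50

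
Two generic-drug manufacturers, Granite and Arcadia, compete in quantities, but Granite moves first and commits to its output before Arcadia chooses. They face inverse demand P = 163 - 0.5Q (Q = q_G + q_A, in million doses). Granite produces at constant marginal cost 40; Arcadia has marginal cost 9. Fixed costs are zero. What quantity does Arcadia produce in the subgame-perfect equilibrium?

108

Solve by backward induction. Given q_G, the follower Arcadia maximises π_A = (163 - (1/2)q_G - (1/2)q_A)q_A - 9q_A.
Follower FOC: 154 - (1/2)q_G - q_A = 0, so q_A(q_G) = (154 - (1/2)q_G).
Granite substitutes q_A(q_G) into its own profit: π_G = q_G(163 - (1/2)q_G - (154 - (1/2)q_G)/2) - 40q_G = (86 - (1/4)q_G)q_G - 40q_G.
Leader FOC: 46 - (1/2)q_G = 0, so q_G = 92.
Then q_A = (154 - (1/2)·92) = 108.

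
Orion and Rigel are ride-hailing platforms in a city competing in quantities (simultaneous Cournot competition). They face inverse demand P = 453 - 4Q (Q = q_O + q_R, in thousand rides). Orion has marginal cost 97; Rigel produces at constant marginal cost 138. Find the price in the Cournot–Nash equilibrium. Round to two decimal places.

229.33

Orion's profit: π_O = (453 - 4Q)q_O - (97q_O). Setting ∂π_O/∂q_O = 0: 356 - 8q_O - 4(q_R) = 0.
Rigel's profit: π_R = (453 - 4Q)q_R - (138q_R). Setting ∂π_R/∂q_R = 0: 315 - 8q_R - 4(q_O) = 0.
Best responses: q_O = (356 - 4q_R)/8, q_R = (315 - 4q_O)/8.
Substituting one into the other gives q_O = 397/12 and q_R = 137/6.
Total output Q = 671/12, so price P = 453 - 4·(671/12) = 688/3.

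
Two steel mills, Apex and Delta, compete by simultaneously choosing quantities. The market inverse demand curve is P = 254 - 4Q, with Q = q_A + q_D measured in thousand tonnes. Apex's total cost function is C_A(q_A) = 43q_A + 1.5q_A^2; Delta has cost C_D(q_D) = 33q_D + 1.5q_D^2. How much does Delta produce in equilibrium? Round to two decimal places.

Apex's profit: π_A = (254 - 4Q)q_A - (43q_A + (3/2)q_A²). Setting ∂π_A/∂q_A = 0: 211 - 11q_A - 4(q_D) = 0.
Delta's first-order condition: 221 - 11q_D - 4(q_A) = 0.
Rearranging gives the reaction functions q_A = (211 - 4q_D)/11 and q_D = (221 - 4q_A)/11.
Solving the pair: q_A = 479/35, q_D = 529/35.

15.11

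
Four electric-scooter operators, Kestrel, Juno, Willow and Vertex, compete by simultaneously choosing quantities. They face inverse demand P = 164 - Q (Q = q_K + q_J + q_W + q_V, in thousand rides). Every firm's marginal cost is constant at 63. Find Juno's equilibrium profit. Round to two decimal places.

408.04

A representative firm's profit is π_i = q_i(164 - Q) - 63q_i.
Setting ∂π_i/∂q_i = 0 with rivals' quantities fixed: 101 - 2q_i - Σ_{j≠i} q_j = 0.
By symmetry each firm produces the same amount; substituting Σ_{j≠i} q_j = 3q_i yields q_i = 101/5.
Price P = 164 - 404/5 = 416/5.
Juno's profit: (416/5 - 63)·(101/5) = 408.0400.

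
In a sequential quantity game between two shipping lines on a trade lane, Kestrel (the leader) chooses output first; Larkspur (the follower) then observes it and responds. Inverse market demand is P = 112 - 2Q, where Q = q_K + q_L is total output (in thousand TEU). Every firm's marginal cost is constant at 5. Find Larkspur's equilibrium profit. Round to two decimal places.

357.78

Solve by backward induction. Given q_K, the follower Larkspur maximises π_L = (112 - 2q_K - 2q_L)q_L - 5q_L.
Setting the follower's marginal profit to zero, 107 - 2q_K - 4q_L = 0, i.e. q_L = (107 - 2q_K)/4.
Kestrel substitutes q_L(q_K) into its own profit: π_K = q_K(112 - 2q_K - (107 - 2q_K)/2) - 5q_K = (117/2 - q_K)q_K - 5q_K.
Maximising: ∂π_K/∂q_K = 107/2 - 2q_K = 0, giving q_K = 107/4.
Then q_L = (107 - 2·(107/4))/4 = 107/8.
Price P = 112 - 2·(321/8) = 127/4.
Larkspur's profit: (127/4 - 5)·(107/8) = 357.7813.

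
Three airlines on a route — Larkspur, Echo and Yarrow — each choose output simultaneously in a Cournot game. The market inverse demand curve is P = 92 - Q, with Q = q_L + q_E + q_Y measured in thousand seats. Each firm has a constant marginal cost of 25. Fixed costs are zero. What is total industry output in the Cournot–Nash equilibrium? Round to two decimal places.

50.25

A representative firm's profit is π_i = q_i(92 - Q) - 25q_i.
Setting ∂π_i/∂q_i = 0 with rivals' quantities fixed: 67 - 2q_i - Σ_{j≠i} q_j = 0.
With identical firms every q_j equals q_i, so Σ_{j≠i} q_j = 2q_i and 67 = 4q_i, giving q_i = 67/4.
Total output Q = 67/4 + 67/4 + 67/4 = 201/4.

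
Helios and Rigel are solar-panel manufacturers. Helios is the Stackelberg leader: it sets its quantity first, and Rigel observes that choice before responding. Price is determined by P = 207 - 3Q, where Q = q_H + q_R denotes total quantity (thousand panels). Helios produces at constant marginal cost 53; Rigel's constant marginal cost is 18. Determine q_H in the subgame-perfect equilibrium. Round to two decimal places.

Solve by backward induction. Given q_H, the follower Rigel maximises π_R = (207 - 3q_H - 3q_R)q_R - 18q_R.
∂π_R/∂q_R = 189 - 3q_H - 6q_R = 0 gives the reaction function q_R = (189 - 3q_H)/6.
Helios substitutes q_R(q_H) into its own profit: π_H = q_H(207 - 3q_H - (189 - 3q_H)/2) - 53q_H = (225/2 - (3/2)q_H)q_H - 53q_H.
Maximising: ∂π_H/∂q_H = 119/2 - 3q_H = 0, giving q_H = 119/6.
Then q_R = (189 - 3·(119/6))/6 = 259/12.

19.83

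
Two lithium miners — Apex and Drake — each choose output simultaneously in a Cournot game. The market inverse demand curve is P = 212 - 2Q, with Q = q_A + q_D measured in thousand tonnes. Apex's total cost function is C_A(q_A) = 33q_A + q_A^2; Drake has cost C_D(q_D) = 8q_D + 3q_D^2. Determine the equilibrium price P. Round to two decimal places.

131.71

Apex's profit: π_A = (212 - 2Q)q_A - (33q_A + q_A²). Setting ∂π_A/∂q_A = 0: 179 - 6q_A - 2(q_D) = 0.
Drake's profit: π_D = (212 - 2Q)q_D - (8q_D + 3q_D²). Setting ∂π_D/∂q_D = 0: 204 - 10q_D - 2(q_A) = 0.
Best responses: q_A = (179 - 2q_D)/6, q_D = (204 - 2q_A)/10.
Substituting one into the other gives q_A = 691/28 and q_D = 433/28.
Total output Q = 281/7, so price P = 212 - 2·(281/7) = 922/7.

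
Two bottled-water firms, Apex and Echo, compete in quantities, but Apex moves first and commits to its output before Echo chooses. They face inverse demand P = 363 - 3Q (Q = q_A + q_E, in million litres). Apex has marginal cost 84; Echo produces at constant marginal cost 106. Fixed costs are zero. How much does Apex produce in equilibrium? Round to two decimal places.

50.17

The follower Echo best-responds to any q_A: π_E = (363 - 3Q)q_E - 106q_E.
Follower FOC: 257 - 3q_A - 6q_E = 0, so q_E(q_A) = (257 - 3q_A)/6.
Apex substitutes q_E(q_A) into its own profit: π_A = q_A(363 - 3q_A - (257 - 3q_A)/2) - 84q_A = (469/2 - (3/2)q_A)q_A - 84q_A.
The leader's first-order condition 301/2 - 3q_A = 0 yields q_A = 301/6.
Then q_E = (257 - 3·(301/6))/6 = 71/4.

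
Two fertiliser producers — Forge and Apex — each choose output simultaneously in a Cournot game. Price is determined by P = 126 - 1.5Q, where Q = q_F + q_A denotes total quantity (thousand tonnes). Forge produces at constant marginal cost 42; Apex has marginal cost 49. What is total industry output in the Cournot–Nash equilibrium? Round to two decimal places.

35.78

Forge's profit: π_F = (126 - 1.5Q)q_F - (42q_F). Setting ∂π_F/∂q_F = 0: 84 - 3q_F - (3/2)(q_A) = 0.
Apex's profit: π_A = (126 - 1.5Q)q_A - (49q_A). Setting ∂π_A/∂q_A = 0: 77 - 3q_A - (3/2)(q_F) = 0.
Rearranging gives the reaction functions q_F = (84 - (3/2)q_A)/3 and q_A = (77 - (3/2)q_F)/3.
Substituting one into the other gives q_F = 182/9 and q_A = 140/9.
Total output Q = 182/9 + 140/9 = 322/9.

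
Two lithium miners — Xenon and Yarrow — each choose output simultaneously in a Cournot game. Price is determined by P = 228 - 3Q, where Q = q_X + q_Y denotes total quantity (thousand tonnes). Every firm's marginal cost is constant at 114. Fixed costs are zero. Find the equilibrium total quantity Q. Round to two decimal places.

25.33

A representative firm's profit is π_i = q_i(228 - 3Q) - 114q_i.
Setting ∂π_i/∂q_i = 0 with rivals' quantities fixed: 114 - 6q_i - 3q_j = 0.
By symmetry each firm produces the same amount; substituting q_j = q_i yields q_i = 114/9 = 38/3.
Total output Q = 38/3 + 38/3 = 76/3.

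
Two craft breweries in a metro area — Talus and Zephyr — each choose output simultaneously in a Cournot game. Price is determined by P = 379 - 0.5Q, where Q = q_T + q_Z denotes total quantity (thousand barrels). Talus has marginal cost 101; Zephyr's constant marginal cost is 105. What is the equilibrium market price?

195

Talus's profit: π_T = (379 - 0.5Q)q_T - (101q_T). Setting ∂π_T/∂q_T = 0: 278 - q_T - (1/2)(q_Z) = 0.
Zephyr's first-order condition: 274 - q_Z - (1/2)(q_T) = 0.
Best responses: q_T = (278 - (1/2)q_Z), q_Z = (274 - (1/2)q_T).
Substituting one into the other gives q_T = 188 and q_Z = 180.
Total output Q = 368, so price P = 379 - (1/2)·368 = 195.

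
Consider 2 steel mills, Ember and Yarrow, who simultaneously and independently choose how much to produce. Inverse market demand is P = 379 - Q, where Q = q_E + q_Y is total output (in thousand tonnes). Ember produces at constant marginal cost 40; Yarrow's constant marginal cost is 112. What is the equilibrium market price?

Ember's profit: π_E = (379 - Q)q_E - (40q_E). Setting ∂π_E/∂q_E = 0: 339 - 2q_E - (q_Y) = 0.
Yarrow's first-order condition: 267 - 2q_Y - (q_E) = 0.
Best responses: q_E = (339 - q_Y)/2, q_Y = (267 - q_E)/2.
Substituting one into the other gives q_E = 137 and q_Y = 65.
Total output Q = 202, so price P = 379 - 202 = 177.

177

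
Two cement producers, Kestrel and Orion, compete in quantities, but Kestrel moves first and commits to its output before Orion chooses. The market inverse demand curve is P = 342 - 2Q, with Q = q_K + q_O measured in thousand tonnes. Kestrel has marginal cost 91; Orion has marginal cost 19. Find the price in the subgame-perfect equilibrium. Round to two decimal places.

135.75

The follower Orion best-responds to any q_K: π_O = (342 - 2Q)q_O - 19q_O.
Setting the follower's marginal profit to zero, 323 - 2q_K - 4q_O = 0, i.e. q_O = (323 - 2q_K)/4.
Kestrel substitutes q_O(q_K) into its own profit: π_K = q_K(342 - 2q_K - (323 - 2q_K)/2) - 91q_K = (361/2 - q_K)q_K - 91q_K.
Maximising: ∂π_K/∂q_K = 179/2 - 2q_K = 0, giving q_K = 179/4.
Then q_O = (323 - 2·(179/4))/4 = 467/8.
Total output Q = 825/8, so price P = 342 - 2·(825/8) = 543/4.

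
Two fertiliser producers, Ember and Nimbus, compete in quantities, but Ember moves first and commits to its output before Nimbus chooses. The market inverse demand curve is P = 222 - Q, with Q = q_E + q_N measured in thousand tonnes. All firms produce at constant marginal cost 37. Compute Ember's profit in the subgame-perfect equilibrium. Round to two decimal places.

4278.13

Solve by backward induction. Given q_E, the follower Nimbus maximises π_N = (222 - q_E - q_N)q_N - 37q_N.
∂π_N/∂q_N = 185 - q_E - 2q_N = 0 gives the reaction function q_N = (185 - q_E)/2.
The leader anticipates this reaction. Substituting into P = 222 - Q gives P = 259/2 - (1/2)q_E, so π_E = (259/2 - (1/2)q_E)q_E - 37q_E.
The leader's first-order condition 185/2 - q_E = 0 yields q_E = 185/2.
Then q_N = (185 - 185/2)/2 = 185/4.
Price P = 222 - 555/4 = 333/4.
Ember's profit: (333/4 - 37)·(185/2) = 4278.1250.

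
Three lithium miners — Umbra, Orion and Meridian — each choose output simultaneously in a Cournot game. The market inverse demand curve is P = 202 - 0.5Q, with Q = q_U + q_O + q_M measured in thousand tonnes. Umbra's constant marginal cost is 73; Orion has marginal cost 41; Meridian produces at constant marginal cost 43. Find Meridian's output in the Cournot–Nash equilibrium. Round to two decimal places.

93.50

Umbra's profit: π_U = (202 - 0.5Q)q_U - (73q_U). Setting ∂π_U/∂q_U = 0: 129 - q_U - (1/2)(q_O + q_M) = 0.
Orion's profit: π_O = (202 - 0.5Q)q_O - (41q_O). Setting ∂π_O/∂q_O = 0: 161 - q_O - (1/2)(q_U + q_M) = 0.
Meridian's profit: π_M = (202 - 0.5Q)q_M - (43q_M). Setting ∂π_M/∂q_M = 0: 159 - q_M - (1/2)(q_U + q_O) = 0.
Adding the 3 first-order conditions: 449 − 2Q = 0, so Q = 449/2.
Back-substituting: q_U = (129 − 449/4)/(1/2) = 67/2, q_O = (161 − 449/4)/(1/2) = 195/2, q_M = (159 − 449/4)/(1/2) = 187/2.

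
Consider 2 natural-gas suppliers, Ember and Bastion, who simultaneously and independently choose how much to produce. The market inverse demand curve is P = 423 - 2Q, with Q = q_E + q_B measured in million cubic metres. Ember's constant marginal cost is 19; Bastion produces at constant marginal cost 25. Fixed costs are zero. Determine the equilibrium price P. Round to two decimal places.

155.67

Ember's profit: π_E = (423 - 2Q)q_E - (19q_E). Setting ∂π_E/∂q_E = 0: 404 - 4q_E - 2(q_B) = 0.
Bastion's profit: π_B = (423 - 2Q)q_B - (25q_B). Setting ∂π_B/∂q_B = 0: 398 - 4q_B - 2(q_E) = 0.
So q_E = (404 - 2q_B)/4 and q_B = (398 - 2q_E)/4.
Solving the pair: q_E = 205/3, q_B = 196/3.
Total output Q = 401/3, so price P = 423 - 2·(401/3) = 467/3.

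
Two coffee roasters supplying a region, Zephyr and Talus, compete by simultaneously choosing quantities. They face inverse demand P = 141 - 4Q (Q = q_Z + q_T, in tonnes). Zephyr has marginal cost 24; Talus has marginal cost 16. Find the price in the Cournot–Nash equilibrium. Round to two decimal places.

60.33

Zephyr's profit: π_Z = (141 - 4Q)q_Z - (24q_Z). Setting ∂π_Z/∂q_Z = 0: 117 - 8q_Z - 4(q_T) = 0.
Talus's first-order condition: 125 - 8q_T - 4(q_Z) = 0.
Rearranging gives the reaction functions q_Z = (117 - 4q_T)/8 and q_T = (125 - 4q_Z)/8.
Solving the pair: q_Z = 109/12, q_T = 133/12.
Total output Q = 121/6, so price P = 141 - 4·(121/6) = 181/3.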